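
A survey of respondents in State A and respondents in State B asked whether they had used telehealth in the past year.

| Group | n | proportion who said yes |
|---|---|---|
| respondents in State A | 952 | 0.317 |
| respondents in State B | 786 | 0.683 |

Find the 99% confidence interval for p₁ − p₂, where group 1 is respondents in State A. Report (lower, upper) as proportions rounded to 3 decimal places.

The two standard errors are √(0.3170×0.6830/952) = 0.01508 and √(0.6830×0.3170/786) = 0.01660.
Because the samples are independent, SE_diff = √(0.01508² + 0.01660²) = 0.02243.
Using z* = 2.576 for 99%, ME = 2.576 × 0.02243 = 0.05778.
p̂₁ − p̂₂ = -0.3660; interval -0.3660 ± 0.05778 gives (-0.424, -0.308).

(-0.424, -0.308)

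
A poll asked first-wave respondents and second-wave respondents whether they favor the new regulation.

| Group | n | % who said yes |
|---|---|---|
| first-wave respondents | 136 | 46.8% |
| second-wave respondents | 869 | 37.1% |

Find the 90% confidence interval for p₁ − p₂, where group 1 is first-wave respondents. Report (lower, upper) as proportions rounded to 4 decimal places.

(0.0216, 0.1724)

Each SE is √(p̂(1−p̂)/n): √(0.4680·0.5320/136) = 0.04279 and √(0.3710·0.6290/869) = 0.01639.
SE(p̂₁ − p̂₂) = √(SE₁² + SE₂²) = √(0.0018309841 + 0.0002686321) = 0.04582, since the two samples are independent.
At 90% confidence z* = 1.645; margin = 1.645 × 0.04582 = 0.07537.
The difference is 0.4680 − 0.3710 = 0.0970, so the interval is 0.0970 ± 0.07537 = (0.0216, 0.1724).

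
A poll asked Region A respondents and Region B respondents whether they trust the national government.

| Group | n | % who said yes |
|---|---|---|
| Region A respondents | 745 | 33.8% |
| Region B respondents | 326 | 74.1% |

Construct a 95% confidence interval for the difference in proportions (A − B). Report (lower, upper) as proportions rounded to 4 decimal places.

SE₁ = √(p̂₁(1−p̂₁)/n₁) = √(0.3380·0.6620/745) = 0.01733; SE₂ = √(0.7410·0.2590/326) = 0.02426.
Independent samples: SE of the difference = √(SE₁² + SE₂²) = √(0.0003003289 + 0.0005885476) = 0.02981.
z* for 95% confidence is 1.960, so the margin of error is 1.960 × 0.02981 = 0.05843.
Point estimate p̂₁ − p̂₂ = 0.3380 − 0.7410 = -0.4030.
-0.4030 ± 0.05843 → (-0.4614, -0.3446).

(-0.4614, -0.3446)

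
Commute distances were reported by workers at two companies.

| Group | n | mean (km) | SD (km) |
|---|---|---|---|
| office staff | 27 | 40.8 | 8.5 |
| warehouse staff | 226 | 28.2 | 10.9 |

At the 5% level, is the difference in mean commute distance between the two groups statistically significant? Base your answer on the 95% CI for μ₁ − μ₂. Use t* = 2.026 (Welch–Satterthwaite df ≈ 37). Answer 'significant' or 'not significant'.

significant

SE₁ = s₁/√n₁ = 8.5/√27 = 1.6358; SE₂ = 10.9/√226 = 0.7251.
Independent samples, unequal variances: SE_diff = √(SE₁² + SE₂²) = √(2.67584164 + 0.52577001) = 1.7893.
t* = 2.026, so margin of error = 2.026 × 1.7893 = 3.6251.
Difference in means = 40.8 − 28.2 = 12.6000.
12.6000 ± 3.6251 → (8.9749, 16.2251).
The interval (8.9749, 16.2251) does not contain 0, so the difference is significant.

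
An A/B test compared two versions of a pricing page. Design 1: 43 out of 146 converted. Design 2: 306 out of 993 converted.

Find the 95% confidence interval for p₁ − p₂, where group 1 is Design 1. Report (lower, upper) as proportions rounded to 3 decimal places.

(-0.093, 0.066)

Sample proportions: 43/146 = 0.2945, 306/993 = 0.3082.
Each SE is √(p̂(1−p̂)/n): √(0.2945·0.7055/146) = 0.03772 and √(0.3082·0.6918/993) = 0.01465.
SE(p̂₁ − p̂₂) = √(SE₁² + SE₂²) = √(0.0014227984 + 0.0002146225) = 0.04047, since the two samples are independent.
At 95% confidence z* = 1.960; margin = 1.960 × 0.04047 = 0.07932.
The difference is 0.2945 − 0.3082 = -0.0137, so the interval is -0.0137 ± 0.07932 = (-0.093, 0.066).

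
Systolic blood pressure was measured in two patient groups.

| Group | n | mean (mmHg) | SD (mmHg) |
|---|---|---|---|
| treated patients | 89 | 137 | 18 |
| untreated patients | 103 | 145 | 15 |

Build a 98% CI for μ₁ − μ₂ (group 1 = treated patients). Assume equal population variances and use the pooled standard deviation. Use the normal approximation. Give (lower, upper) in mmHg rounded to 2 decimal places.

s_p = √[((n₁−1)s₁² + (n₂−1)s₂²)/(n₁+n₂−2)] = √[(88·18² + 102·15²)/190] = 16.4576.
SE = 16.4576·√(1/89 + 1/103) = 2.3818.
With z* = 2.326, margin = 2.326 × 2.3818 = 5.5401.
x̄₁ − x̄₂ = 137 − 145 = -8.0000; interval -8.0000 ± 5.5401 = (-13.54, -2.46).

(-13.54, -2.46)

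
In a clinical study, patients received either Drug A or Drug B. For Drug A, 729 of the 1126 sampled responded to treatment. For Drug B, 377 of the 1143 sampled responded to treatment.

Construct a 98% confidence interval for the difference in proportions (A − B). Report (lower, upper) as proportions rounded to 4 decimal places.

(0.2713, 0.3639)

Sample proportions: 729/1126 = 0.6474, 377/1143 = 0.3298.
Each SE is √(p̂(1−p̂)/n): √(0.6474·0.3526/1126) = 0.01424 and √(0.3298·0.6702/1143) = 0.01391.
SE(p̂₁ − p̂₂) = √(SE₁² + SE₂²) = √(0.0002027776 + 0.0001934881) = 0.01991, since the two samples are independent.
At 98% confidence z* = 2.326; margin = 2.326 × 0.01991 = 0.04631.
The difference is 0.6474 − 0.3298 = 0.3176, so the interval is 0.3176 ± 0.04631 = (0.2713, 0.3639).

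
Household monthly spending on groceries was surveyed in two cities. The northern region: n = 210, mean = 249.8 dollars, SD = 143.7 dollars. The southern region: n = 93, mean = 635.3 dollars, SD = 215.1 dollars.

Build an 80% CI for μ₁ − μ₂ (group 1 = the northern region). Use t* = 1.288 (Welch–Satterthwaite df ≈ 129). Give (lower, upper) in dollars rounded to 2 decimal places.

SE₁ = s₁/√n₁ = 143.7/√210 = 9.9162; SE₂ = 215.1/√93 = 22.3048.
Independent samples, unequal variances: SE_diff = √(SE₁² + SE₂²) = √(98.33102244 + 497.50410304) = 24.4097.
t* = 1.288, so margin of error = 1.288 × 24.4097 = 31.4397.
Difference in means = 249.8 − 635.3 = -385.5000.
-385.5000 ± 31.4397 → (-416.94, -354.06).

(-416.94, -354.06)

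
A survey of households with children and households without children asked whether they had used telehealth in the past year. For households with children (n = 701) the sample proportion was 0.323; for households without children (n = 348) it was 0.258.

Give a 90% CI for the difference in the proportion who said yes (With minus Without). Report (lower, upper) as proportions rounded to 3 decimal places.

The two standard errors are √(0.3230×0.6770/701) = 0.01766 and √(0.2580×0.7420/348) = 0.02345.
Because the samples are independent, SE_diff = √(0.01766² + 0.02345²) = 0.02936.
Using z* = 1.645 for 90%, ME = 1.645 × 0.02936 = 0.04830.
p̂₁ − p̂₂ = 0.0650; interval 0.0650 ± 0.04830 gives (0.017, 0.113).

(0.017, 0.113)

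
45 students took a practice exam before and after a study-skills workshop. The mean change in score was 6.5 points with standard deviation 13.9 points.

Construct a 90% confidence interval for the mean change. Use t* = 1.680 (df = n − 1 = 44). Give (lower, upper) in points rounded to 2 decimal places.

(3.02, 9.98)

Paired design: SE = s_d/√n = 13.9/√45 = 2.0721.
t* = 1.680; margin of error = 1.680 × 2.0721 = 3.4811.
6.5 ± 3.4811 → (3.02, 9.98).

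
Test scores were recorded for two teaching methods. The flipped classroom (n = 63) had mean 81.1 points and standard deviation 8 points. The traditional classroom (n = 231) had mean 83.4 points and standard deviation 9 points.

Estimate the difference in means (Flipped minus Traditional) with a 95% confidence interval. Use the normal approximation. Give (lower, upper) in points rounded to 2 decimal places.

(-4.59, -0.01)

Per-group SEs: s₁/√n₁ = 8/√63 = 1.0079, s₂/√n₂ = 9/√231 = 0.5922.
Unpooled SE of the difference: √(1.01586241 + 0.35070084) = 1.1690.
Margin of error = z* · SE = 1.960 × 1.1690 = 2.2912.
x̄₁ − x̄₂ = 81.1 − 83.4 = -2.3000.
CI: -2.3000 ± 2.2912 = (-4.59, -0.01).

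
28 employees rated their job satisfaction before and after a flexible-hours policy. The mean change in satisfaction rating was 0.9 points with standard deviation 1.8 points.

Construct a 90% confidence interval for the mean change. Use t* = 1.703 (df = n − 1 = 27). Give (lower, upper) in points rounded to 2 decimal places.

(0.32, 1.48)

Paired design: SE = s_d/√n = 1.8/√28 = 0.3402.
t* = 1.703; margin of error = 1.703 × 0.3402 = 0.5794.
0.9 ± 0.5794 → (0.32, 1.48).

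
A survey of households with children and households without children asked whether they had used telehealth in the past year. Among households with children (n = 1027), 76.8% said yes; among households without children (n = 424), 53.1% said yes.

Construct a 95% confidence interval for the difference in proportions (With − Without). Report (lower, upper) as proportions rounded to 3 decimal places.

The two standard errors are √(0.7680×0.2320/1027) = 0.01317 and √(0.5310×0.4690/424) = 0.02424.
Because the samples are independent, SE_diff = √(0.01317² + 0.02424²) = 0.02759.
Using z* = 1.960 for 95%, ME = 1.960 × 0.02759 = 0.05408.
p̂₁ − p̂₂ = 0.2370; interval 0.2370 ± 0.05408 gives (0.183, 0.291).

(0.183, 0.291)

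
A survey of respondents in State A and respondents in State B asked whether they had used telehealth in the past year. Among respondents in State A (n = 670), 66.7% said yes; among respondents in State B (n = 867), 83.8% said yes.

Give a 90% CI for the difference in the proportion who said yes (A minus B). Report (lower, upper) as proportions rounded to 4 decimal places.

The two standard errors are √(0.6670×0.3330/670) = 0.01821 and √(0.8380×0.1620/867) = 0.01251.
Because the samples are independent, SE_diff = √(0.01821² + 0.01251²) = 0.02209.
Using z* = 1.645 for 90%, ME = 1.645 × 0.02209 = 0.03634.
p̂₁ − p̂₂ = -0.1710; interval -0.1710 ± 0.03634 gives (-0.2073, -0.1347).

(-0.2073, -0.1347)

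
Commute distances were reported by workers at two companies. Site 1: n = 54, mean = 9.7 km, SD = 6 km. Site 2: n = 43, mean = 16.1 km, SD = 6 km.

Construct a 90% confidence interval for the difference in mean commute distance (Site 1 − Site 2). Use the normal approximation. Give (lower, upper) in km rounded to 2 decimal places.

SE₁ = s₁/√n₁ = 6/√54 = 0.8165; SE₂ = 6/√43 = 0.9150.
Independent samples, unequal variances: SE_diff = √(SE₁² + SE₂²) = √(0.66667225 + 0.837225) = 1.2263.
z* = 1.645, so margin of error = 1.645 × 1.2263 = 2.0173.
Difference in means = 9.7 − 16.1 = -6.4000.
-6.4000 ± 2.0173 → (-8.42, -4.38).

(-8.42, -4.38)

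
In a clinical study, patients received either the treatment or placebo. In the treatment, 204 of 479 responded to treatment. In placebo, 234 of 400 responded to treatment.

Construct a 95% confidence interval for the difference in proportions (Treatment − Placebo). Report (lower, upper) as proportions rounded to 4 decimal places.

(-0.2246, -0.0936)

First, p̂₁ = 204/479 = 0.4259; p̂₂ = 234/400 = 0.5850.
The two standard errors are √(0.4259×0.5741/479) = 0.02259 and √(0.5850×0.4150/400) = 0.02464.
Because the samples are independent, SE_diff = √(0.02259² + 0.02464²) = 0.03343.
Using z* = 1.960 for 95%, ME = 1.960 × 0.03343 = 0.06552.
p̂₁ − p̂₂ = -0.1591; interval -0.1591 ± 0.06552 gives (-0.2246, -0.0936).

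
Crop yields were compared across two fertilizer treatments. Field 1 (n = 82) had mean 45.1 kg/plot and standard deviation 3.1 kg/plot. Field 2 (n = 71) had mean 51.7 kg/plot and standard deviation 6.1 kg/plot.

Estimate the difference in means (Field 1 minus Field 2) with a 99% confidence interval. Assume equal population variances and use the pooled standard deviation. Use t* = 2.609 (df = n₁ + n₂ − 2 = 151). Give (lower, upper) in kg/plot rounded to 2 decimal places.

(-8.60, -4.60)

s_p = √[((n₁−1)s₁² + (n₂−1)s₂²)/(n₁+n₂−2)] = √[(81·3.1² + 70·6.1²)/151] = 4.7334.
SE = 4.7334·√(1/82 + 1/71) = 0.7673.
With t* = 2.609, margin = 2.609 × 0.7673 = 2.0019.
x̄₁ − x̄₂ = 45.1 − 51.7 = -6.6000; interval -6.6000 ± 2.0019 = (-8.60, -4.60).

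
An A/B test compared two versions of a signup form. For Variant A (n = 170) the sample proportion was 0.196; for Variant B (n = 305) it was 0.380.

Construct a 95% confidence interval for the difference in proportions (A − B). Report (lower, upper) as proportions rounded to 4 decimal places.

Each SE is √(p̂(1−p̂)/n): √(0.1960·0.8040/170) = 0.03045 and √(0.3800·0.6200/305) = 0.02779.
SE(p̂₁ − p̂₂) = √(SE₁² + SE₂²) = √(0.0009272025 + 0.0007722841) = 0.04122, since the two samples are independent.
At 95% confidence z* = 1.960; margin = 1.960 × 0.04122 = 0.08079.
The difference is 0.1960 − 0.3800 = -0.1840, so the interval is -0.1840 ± 0.08079 = (-0.2648, -0.1032).

(-0.2648, -0.1032)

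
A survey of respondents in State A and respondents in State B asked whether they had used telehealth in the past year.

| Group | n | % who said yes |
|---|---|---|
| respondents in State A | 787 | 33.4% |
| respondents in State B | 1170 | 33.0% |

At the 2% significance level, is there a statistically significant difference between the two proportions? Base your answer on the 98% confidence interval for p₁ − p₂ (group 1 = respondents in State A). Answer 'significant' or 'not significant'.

Each SE is √(p̂(1−p̂)/n): √(0.3340·0.6660/787) = 0.01681 and √(0.3300·0.6700/1170) = 0.01375.
SE(p̂₁ − p̂₂) = √(SE₁² + SE₂²) = √(0.0002825761 + 0.0001890625) = 0.02172, since the two samples are independent.
At 98% confidence z* = 2.326; margin = 2.326 × 0.02172 = 0.05052.
The difference is 0.3340 − 0.3300 = 0.0040, so the interval is 0.0040 ± 0.05052 = (-0.04652, 0.05452).
The interval (-0.04652, 0.05452) contains 0, so the difference is not significant.

not significant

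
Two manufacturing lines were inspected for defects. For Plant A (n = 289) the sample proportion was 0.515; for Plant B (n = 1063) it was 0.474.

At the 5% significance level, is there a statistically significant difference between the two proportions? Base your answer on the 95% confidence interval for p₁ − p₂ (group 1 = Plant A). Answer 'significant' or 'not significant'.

SE₁ = √(p̂₁(1−p̂₁)/n₁) = √(0.5150·0.4850/289) = 0.02940; SE₂ = √(0.4740·0.5260/1063) = 0.01531.
Independent samples: SE of the difference = √(SE₁² + SE₂²) = √(0.00086436 + 0.0002343961) = 0.03315.
z* for 95% confidence is 1.960, so the margin of error is 1.960 × 0.03315 = 0.06497.
Point estimate p̂₁ − p̂₂ = 0.5150 − 0.4740 = 0.0410.
0.0410 ± 0.06497 → (-0.02397, 0.10597).
The interval (-0.02397, 0.10597) contains 0, so the difference is not significant.

not significant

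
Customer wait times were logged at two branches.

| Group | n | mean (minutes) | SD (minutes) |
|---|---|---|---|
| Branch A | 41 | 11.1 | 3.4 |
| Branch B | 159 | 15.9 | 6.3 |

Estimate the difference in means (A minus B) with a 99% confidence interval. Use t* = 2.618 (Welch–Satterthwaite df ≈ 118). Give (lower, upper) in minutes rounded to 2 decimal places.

Per-group SEs: s₁/√n₁ = 3.4/√41 = 0.5310, s₂/√n₂ = 6.3/√159 = 0.4996.
Unpooled SE of the difference: √(0.281961 + 0.24960016) = 0.7291.
Margin of error = t* · SE = 2.618 × 0.7291 = 1.9088.
x̄₁ − x̄₂ = 11.1 − 15.9 = -4.8000.
CI: -4.8000 ± 1.9088 = (-6.71, -2.89).

(-6.71, -2.89)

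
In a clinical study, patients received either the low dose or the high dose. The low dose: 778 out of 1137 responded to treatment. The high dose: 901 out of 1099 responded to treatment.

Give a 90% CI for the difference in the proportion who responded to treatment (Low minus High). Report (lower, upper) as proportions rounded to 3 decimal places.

Sample proportions: 778/1137 = 0.6843, 901/1099 = 0.8198.
Each SE is √(p̂(1−p̂)/n): √(0.6843·0.3157/1137) = 0.01378 and √(0.8198·0.1802/1099) = 0.01159.
SE(p̂₁ − p̂₂) = √(SE₁² + SE₂²) = √(0.0001898884 + 0.0001343281) = 0.01801, since the two samples are independent.
At 90% confidence z* = 1.645; margin = 1.645 × 0.01801 = 0.02963.
The difference is 0.6843 − 0.8198 = -0.1355, so the interval is -0.1355 ± 0.02963 = (-0.165, -0.106).

(-0.165, -0.106)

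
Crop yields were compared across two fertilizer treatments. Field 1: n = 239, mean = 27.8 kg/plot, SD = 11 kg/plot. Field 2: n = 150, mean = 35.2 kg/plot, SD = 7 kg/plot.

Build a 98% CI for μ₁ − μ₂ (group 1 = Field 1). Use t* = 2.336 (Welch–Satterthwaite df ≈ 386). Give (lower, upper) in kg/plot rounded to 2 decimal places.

(-9.53, -5.27)

Per-group SEs: s₁/√n₁ = 11/√239 = 0.7115, s₂/√n₂ = 7/√150 = 0.5715.
Unpooled SE of the difference: √(0.50623225 + 0.32661225) = 0.9126.
Margin of error = t* · SE = 2.336 × 0.9126 = 2.1318.
x̄₁ − x̄₂ = 27.8 − 35.2 = -7.4000.
CI: -7.4000 ± 2.1318 = (-9.53, -5.27).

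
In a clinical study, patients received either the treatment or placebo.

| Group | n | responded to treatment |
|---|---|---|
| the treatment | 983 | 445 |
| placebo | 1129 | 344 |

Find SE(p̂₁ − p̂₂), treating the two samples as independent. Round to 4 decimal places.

0.0210

First, p̂₁ = 445/983 = 0.4527; p̂₂ = 344/1129 = 0.3047.
The two standard errors are √(0.4527×0.5473/983) = 0.01588 and √(0.3047×0.6953/1129) = 0.01370.
Because the samples are independent, SE_diff = √(0.01588² + 0.01370²) = 0.02097.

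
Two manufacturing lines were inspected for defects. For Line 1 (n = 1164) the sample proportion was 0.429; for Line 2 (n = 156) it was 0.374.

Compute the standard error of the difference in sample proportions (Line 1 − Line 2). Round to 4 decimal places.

0.0414

SE₁ = √(p̂₁(1−p̂₁)/n₁) = √(0.4290·0.5710/1164) = 0.01451; SE₂ = √(0.3740·0.6260/156) = 0.03874.
Independent samples: SE of the difference = √(SE₁² + SE₂²) = √(0.0002105401 + 0.0015007876) = 0.04137.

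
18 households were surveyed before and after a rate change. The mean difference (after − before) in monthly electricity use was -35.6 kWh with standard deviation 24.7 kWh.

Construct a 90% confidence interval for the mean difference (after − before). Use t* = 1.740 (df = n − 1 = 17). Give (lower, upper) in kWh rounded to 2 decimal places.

(-45.73, -25.47)

Paired design: SE = s_d/√n = 24.7/√18 = 5.8218.
t* = 1.740; margin of error = 1.740 × 5.8218 = 10.1299.
-35.6 ± 10.1299 → (-45.73, -25.47).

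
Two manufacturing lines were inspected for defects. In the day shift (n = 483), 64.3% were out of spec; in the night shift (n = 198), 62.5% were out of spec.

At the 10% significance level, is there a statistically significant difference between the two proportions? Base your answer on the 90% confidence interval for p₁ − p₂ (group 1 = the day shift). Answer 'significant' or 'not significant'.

Each SE is √(p̂(1−p̂)/n): √(0.6430·0.3570/483) = 0.02180 and √(0.6250·0.3750/198) = 0.03441.
SE(p̂₁ − p̂₂) = √(SE₁² + SE₂²) = √(0.00047524 + 0.0011840481) = 0.04073, since the two samples are independent.
At 90% confidence z* = 1.645; margin = 1.645 × 0.04073 = 0.06700.
The difference is 0.6430 − 0.6250 = 0.0180, so the interval is 0.0180 ± 0.06700 = (-0.04900, 0.08500).
The interval (-0.04900, 0.08500) contains 0, so the difference is not significant.

not significant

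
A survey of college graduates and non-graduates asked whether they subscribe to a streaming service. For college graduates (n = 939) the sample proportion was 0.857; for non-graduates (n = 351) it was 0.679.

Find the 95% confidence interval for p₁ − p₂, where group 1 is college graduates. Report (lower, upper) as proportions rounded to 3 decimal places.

(0.124, 0.232)

The two standard errors are √(0.8570×0.1430/939) = 0.01142 and √(0.6790×0.3210/351) = 0.02492.
Because the samples are independent, SE_diff = √(0.01142² + 0.02492²) = 0.02741.
Using z* = 1.960 for 95%, ME = 1.960 × 0.02741 = 0.05372.
p̂₁ − p̂₂ = 0.1780; interval 0.1780 ± 0.05372 gives (0.124, 0.232).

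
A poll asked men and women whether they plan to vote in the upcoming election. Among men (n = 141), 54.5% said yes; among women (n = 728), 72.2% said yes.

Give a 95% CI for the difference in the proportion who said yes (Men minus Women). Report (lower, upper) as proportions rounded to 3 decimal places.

(-0.265, -0.089)

The two standard errors are √(0.5450×0.4550/141) = 0.04194 and √(0.7220×0.2780/728) = 0.01660.
Because the samples are independent, SE_diff = √(0.04194² + 0.01660²) = 0.04511.
Using z* = 1.960 for 95%, ME = 1.960 × 0.04511 = 0.08842.
p̂₁ − p̂₂ = -0.1770; interval -0.1770 ± 0.08842 gives (-0.265, -0.089).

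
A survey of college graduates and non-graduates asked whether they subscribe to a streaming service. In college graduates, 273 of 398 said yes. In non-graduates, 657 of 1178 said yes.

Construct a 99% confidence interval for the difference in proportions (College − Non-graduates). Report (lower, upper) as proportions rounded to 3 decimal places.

Sample proportions: 273/398 = 0.6859, 657/1178 = 0.5577.
Each SE is √(p̂(1−p̂)/n): √(0.6859·0.3141/398) = 0.02327 and √(0.5577·0.4423/1178) = 0.01447.
SE(p̂₁ − p̂₂) = √(SE₁² + SE₂²) = √(0.0005414929 + 0.0002093809) = 0.02740, since the two samples are independent.
At 99% confidence z* = 2.576; margin = 2.576 × 0.02740 = 0.07058.
The difference is 0.6859 − 0.5577 = 0.1282, so the interval is 0.1282 ± 0.07058 = (0.058, 0.199).

(0.058, 0.199)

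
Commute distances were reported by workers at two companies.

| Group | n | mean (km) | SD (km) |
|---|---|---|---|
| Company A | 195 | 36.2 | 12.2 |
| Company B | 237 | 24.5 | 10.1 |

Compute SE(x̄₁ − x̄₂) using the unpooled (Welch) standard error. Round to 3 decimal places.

1.093

Standard errors of each mean: 12.2/√195 = 0.8737 and 10.1/√237 = 0.6561.
SE(x̄₁ − x̄₂) = √(0.8737² + 0.6561²) = 1.0926 for independent samples with unequal variances.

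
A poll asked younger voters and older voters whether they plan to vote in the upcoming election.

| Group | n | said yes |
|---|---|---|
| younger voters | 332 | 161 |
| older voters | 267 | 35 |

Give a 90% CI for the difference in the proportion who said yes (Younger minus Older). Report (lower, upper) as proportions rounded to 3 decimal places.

(0.297, 0.410)

p̂₁ = 161/332 = 0.4849 and p̂₂ = 35/267 = 0.1311.
SE₁ = √(p̂₁(1−p̂₁)/n₁) = √(0.4849·0.5151/332) = 0.02743; SE₂ = √(0.1311·0.8689/267) = 0.02066.
Independent samples: SE of the difference = √(SE₁² + SE₂²) = √(0.0007524049 + 0.0004268356) = 0.03434.
z* for 90% confidence is 1.645, so the margin of error is 1.645 × 0.03434 = 0.05649.
Point estimate p̂₁ − p̂₂ = 0.4849 − 0.1311 = 0.3538.
0.3538 ± 0.05649 → (0.297, 0.410).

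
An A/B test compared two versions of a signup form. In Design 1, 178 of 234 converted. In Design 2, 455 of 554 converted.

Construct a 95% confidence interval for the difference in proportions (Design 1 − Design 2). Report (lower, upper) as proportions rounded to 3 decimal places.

(-0.124, 0.003)

p̂₁ = 178/234 = 0.7607 and p̂₂ = 455/554 = 0.8213.
SE₁ = √(p̂₁(1−p̂₁)/n₁) = √(0.7607·0.2393/234) = 0.02789; SE₂ = √(0.8213·0.1787/554) = 0.01628.
Independent samples: SE of the difference = √(SE₁² + SE₂²) = √(0.0007778521 + 0.0002650384) = 0.03229.
z* for 95% confidence is 1.960, so the margin of error is 1.960 × 0.03229 = 0.06329.
Point estimate p̂₁ − p̂₂ = 0.7607 − 0.8213 = -0.0606.
-0.0606 ± 0.06329 → (-0.124, 0.003).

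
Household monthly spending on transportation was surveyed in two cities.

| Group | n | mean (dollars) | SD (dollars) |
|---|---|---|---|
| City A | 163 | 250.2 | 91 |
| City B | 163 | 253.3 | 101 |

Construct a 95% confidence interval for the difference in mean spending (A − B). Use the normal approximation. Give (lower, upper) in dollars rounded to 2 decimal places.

SE₁ = s₁/√n₁ = 91/√163 = 7.1277; SE₂ = 101/√163 = 7.9109.
Independent samples, unequal variances: SE_diff = √(SE₁² + SE₂²) = √(50.80410729 + 62.58233881) = 10.6483.
z* = 1.960, so margin of error = 1.960 × 10.6483 = 20.8707.
Difference in means = 250.2 − 253.3 = -3.1000.
-3.1000 ± 20.8707 → (-23.97, 17.77).

(-23.97, 17.77)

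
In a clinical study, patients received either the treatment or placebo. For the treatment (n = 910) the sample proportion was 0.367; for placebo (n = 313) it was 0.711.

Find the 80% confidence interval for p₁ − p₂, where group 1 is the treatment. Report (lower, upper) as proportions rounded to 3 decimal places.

The two standard errors are √(0.3670×0.6330/910) = 0.01598 and √(0.7110×0.2890/313) = 0.02562.
Because the samples are independent, SE_diff = √(0.01598² + 0.02562²) = 0.03020.
Using z* = 1.282 for 80%, ME = 1.282 × 0.03020 = 0.03872.
p̂₁ − p̂₂ = -0.3440; interval -0.3440 ± 0.03872 gives (-0.383, -0.305).

(-0.383, -0.305)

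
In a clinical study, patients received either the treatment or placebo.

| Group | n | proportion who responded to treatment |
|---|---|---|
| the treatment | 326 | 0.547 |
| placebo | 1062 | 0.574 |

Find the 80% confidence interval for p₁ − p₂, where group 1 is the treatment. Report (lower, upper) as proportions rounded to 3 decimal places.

(-0.067, 0.013)

SE₁ = √(p̂₁(1−p̂₁)/n₁) = √(0.5470·0.4530/326) = 0.02757; SE₂ = √(0.5740·0.4260/1062) = 0.01517.
Independent samples: SE of the difference = √(SE₁² + SE₂²) = √(0.0007601049 + 0.0002301289) = 0.03147.
z* for 80% confidence is 1.282, so the margin of error is 1.282 × 0.03147 = 0.04034.
Point estimate p̂₁ − p̂₂ = 0.5470 − 0.5740 = -0.0270.
-0.0270 ± 0.04034 → (-0.067, 0.013).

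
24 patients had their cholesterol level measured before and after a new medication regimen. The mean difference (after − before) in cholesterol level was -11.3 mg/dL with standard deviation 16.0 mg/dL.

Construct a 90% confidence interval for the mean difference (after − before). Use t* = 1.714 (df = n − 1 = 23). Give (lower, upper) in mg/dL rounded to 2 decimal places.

This is a matched-pairs design, so SE = s_d/√n = 16.0/√24 = 3.2660.
Margin = 1.714 × 3.2660 = 5.5979; the interval is -11.3 ± 5.5979 = (-16.90, -5.70).

(-16.90, -5.70)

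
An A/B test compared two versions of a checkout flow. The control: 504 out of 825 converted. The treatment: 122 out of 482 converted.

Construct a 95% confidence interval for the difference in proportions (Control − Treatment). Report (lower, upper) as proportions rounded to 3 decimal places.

(0.307, 0.409)

First, p̂₁ = 504/825 = 0.6109; p̂₂ = 122/482 = 0.2531.
The two standard errors are √(0.6109×0.3891/825) = 0.01697 and √(0.2531×0.7469/482) = 0.01980.
Because the samples are independent, SE_diff = √(0.01697² + 0.01980²) = 0.02608.
Using z* = 1.960 for 95%, ME = 1.960 × 0.02608 = 0.05112.
p̂₁ − p̂₂ = 0.3578; interval 0.3578 ± 0.05112 gives (0.307, 0.409).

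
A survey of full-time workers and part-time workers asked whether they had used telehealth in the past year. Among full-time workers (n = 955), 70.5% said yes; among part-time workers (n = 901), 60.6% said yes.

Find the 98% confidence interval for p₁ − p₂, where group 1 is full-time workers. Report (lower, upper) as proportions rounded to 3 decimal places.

(0.048, 0.150)

Each SE is √(p̂(1−p̂)/n): √(0.7050·0.2950/955) = 0.01476 and √(0.6060·0.3940/901) = 0.01628.
SE(p̂₁ − p̂₂) = √(SE₁² + SE₂²) = √(0.0002178576 + 0.0002650384) = 0.02197, since the two samples are independent.
At 98% confidence z* = 2.326; margin = 2.326 × 0.02197 = 0.05110.
The difference is 0.7050 − 0.6060 = 0.0990, so the interval is 0.0990 ± 0.05110 = (0.048, 0.150).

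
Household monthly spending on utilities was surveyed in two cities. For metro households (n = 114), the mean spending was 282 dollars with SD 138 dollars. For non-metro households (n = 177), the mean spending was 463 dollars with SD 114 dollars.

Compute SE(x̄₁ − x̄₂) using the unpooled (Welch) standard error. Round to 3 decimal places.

15.507

Per-group SEs: s₁/√n₁ = 138/√114 = 12.9249, s₂/√n₂ = 114/√177 = 8.5688.
Unpooled SE of the difference: √(167.05304001 + 73.42433344) = 15.5073.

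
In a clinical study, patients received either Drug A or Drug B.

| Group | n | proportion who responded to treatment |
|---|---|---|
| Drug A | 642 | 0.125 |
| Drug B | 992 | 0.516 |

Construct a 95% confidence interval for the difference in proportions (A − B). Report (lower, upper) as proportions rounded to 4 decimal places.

SE₁ = √(p̂₁(1−p̂₁)/n₁) = √(0.1250·0.8750/642) = 0.01305; SE₂ = √(0.5160·0.4840/992) = 0.01587.
Independent samples: SE of the difference = √(SE₁² + SE₂²) = √(0.0001703025 + 0.0002518569) = 0.02055.
z* for 95% confidence is 1.960, so the margin of error is 1.960 × 0.02055 = 0.04028.
Point estimate p̂₁ − p̂₂ = 0.1250 − 0.5160 = -0.3910.
-0.3910 ± 0.04028 → (-0.4313, -0.3507).

(-0.4313, -0.3507)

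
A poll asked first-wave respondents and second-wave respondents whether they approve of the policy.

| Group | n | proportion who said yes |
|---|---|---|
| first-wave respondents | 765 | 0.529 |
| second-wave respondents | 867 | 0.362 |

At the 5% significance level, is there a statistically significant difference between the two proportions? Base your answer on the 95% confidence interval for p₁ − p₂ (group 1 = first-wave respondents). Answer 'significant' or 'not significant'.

significant

SE₁ = √(p̂₁(1−p̂₁)/n₁) = √(0.5290·0.4710/765) = 0.01805; SE₂ = √(0.3620·0.6380/867) = 0.01632.
Independent samples: SE of the difference = √(SE₁² + SE₂²) = √(0.0003258025 + 0.0002663424) = 0.02433.
z* for 95% confidence is 1.960, so the margin of error is 1.960 × 0.02433 = 0.04769.
Point estimate p̂₁ − p̂₂ = 0.5290 − 0.3620 = 0.1670.
0.1670 ± 0.04769 → (0.11931, 0.21469).
The interval (0.11931, 0.21469) does not contain 0, so the difference is significant.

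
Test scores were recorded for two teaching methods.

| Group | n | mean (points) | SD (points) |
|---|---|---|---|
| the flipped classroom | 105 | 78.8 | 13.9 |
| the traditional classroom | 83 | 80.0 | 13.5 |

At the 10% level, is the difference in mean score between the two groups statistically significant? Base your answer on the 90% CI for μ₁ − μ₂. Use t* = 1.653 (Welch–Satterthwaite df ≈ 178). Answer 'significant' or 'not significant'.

SE₁ = s₁/√n₁ = 13.9/√105 = 1.3565; SE₂ = 13.5/√83 = 1.4818.
Independent samples, unequal variances: SE_diff = √(SE₁² + SE₂²) = √(1.84009225 + 2.19573124) = 2.0089.
t* = 1.653, so margin of error = 1.653 × 2.0089 = 3.3207.
Difference in means = 78.8 − 80.0 = -1.2000.
-1.2000 ± 3.3207 → (-4.5207, 2.1207).
The interval (-4.5207, 2.1207) contains 0, so the difference is not significant.

not significant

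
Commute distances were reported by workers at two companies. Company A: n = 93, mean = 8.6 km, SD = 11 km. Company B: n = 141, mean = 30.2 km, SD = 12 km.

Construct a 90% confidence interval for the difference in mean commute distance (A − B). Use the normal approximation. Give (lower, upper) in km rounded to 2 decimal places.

(-24.11, -19.09)

Per-group SEs: s₁/√n₁ = 11/√93 = 1.1406, s₂/√n₂ = 12/√141 = 1.0106.
Unpooled SE of the difference: √(1.30096836 + 1.02131236) = 1.5239.
Margin of error = z* · SE = 1.645 × 1.5239 = 2.5068.
x̄₁ − x̄₂ = 8.6 − 30.2 = -21.6000.
CI: -21.6000 ± 2.5068 = (-24.11, -19.09).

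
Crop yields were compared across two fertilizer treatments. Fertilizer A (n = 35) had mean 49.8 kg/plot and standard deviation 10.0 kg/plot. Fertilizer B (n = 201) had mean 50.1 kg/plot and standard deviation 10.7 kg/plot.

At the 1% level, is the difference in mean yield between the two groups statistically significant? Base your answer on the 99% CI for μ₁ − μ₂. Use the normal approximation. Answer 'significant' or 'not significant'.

Per-group SEs: s₁/√n₁ = 10.0/√35 = 1.6903, s₂/√n₂ = 10.7/√201 = 0.7547.
Unpooled SE of the difference: √(2.85711409 + 0.56957209) = 1.8511.
Margin of error = z* · SE = 2.576 × 1.8511 = 4.7684.
x̄₁ − x̄₂ = 49.8 − 50.1 = -0.3000.
CI: -0.3000 ± 4.7684 = (-5.0684, 4.4684).
The interval (-5.0684, 4.4684) contains 0, so the difference is not significant.

not significant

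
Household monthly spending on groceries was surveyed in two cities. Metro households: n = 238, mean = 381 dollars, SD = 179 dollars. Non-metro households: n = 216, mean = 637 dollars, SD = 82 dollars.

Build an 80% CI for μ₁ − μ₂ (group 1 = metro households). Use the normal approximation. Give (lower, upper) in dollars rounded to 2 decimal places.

Per-group SEs: s₁/√n₁ = 179/√238 = 11.6028, s₂/√n₂ = 82/√216 = 5.5794.
Unpooled SE of the difference: √(134.62496784 + 31.12970436) = 12.8746.
Margin of error = z* · SE = 1.282 × 12.8746 = 16.5052.
x̄₁ − x̄₂ = 381 − 637 = -256.0000.
CI: -256.0000 ± 16.5052 = (-272.51, -239.49).

(-272.51, -239.49)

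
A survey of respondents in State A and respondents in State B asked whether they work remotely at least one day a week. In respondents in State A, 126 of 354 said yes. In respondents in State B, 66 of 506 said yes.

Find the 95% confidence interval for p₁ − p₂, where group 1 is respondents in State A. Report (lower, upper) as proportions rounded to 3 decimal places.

(0.168, 0.283)

p̂₁ = 126/354 = 0.3559 and p̂₂ = 66/506 = 0.1304.
SE₁ = √(p̂₁(1−p̂₁)/n₁) = √(0.3559·0.6441/354) = 0.02545; SE₂ = √(0.1304·0.8696/506) = 0.01497.
Independent samples: SE of the difference = √(SE₁² + SE₂²) = √(0.0006477025 + 0.0002241009) = 0.02953.
z* for 95% confidence is 1.960, so the margin of error is 1.960 × 0.02953 = 0.05788.
Point estimate p̂₁ − p̂₂ = 0.3559 − 0.1304 = 0.2255.
0.2255 ± 0.05788 → (0.168, 0.283).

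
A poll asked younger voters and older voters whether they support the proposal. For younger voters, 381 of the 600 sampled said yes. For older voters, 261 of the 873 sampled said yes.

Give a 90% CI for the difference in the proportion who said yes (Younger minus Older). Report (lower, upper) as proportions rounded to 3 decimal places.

First, p̂₁ = 381/600 = 0.6350; p̂₂ = 261/873 = 0.2990.
The two standard errors are √(0.6350×0.3650/600) = 0.01965 and √(0.2990×0.7010/873) = 0.01549.
Because the samples are independent, SE_diff = √(0.01965² + 0.01549²) = 0.02502.
Using z* = 1.645 for 90%, ME = 1.645 × 0.02502 = 0.04116.
p̂₁ − p̂₂ = 0.3360; interval 0.3360 ± 0.04116 gives (0.295, 0.377).

(0.295, 0.377)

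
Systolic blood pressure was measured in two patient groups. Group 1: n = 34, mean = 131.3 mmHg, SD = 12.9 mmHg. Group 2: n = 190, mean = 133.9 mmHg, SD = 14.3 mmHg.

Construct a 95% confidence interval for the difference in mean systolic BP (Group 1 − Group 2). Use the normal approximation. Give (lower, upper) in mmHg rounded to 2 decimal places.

Per-group SEs: s₁/√n₁ = 12.9/√34 = 2.2123, s₂/√n₂ = 14.3/√190 = 1.0374.
Unpooled SE of the difference: √(4.89427129 + 1.07619876) = 2.4435.
Margin of error = z* · SE = 1.960 × 2.4435 = 4.7893.
x̄₁ − x̄₂ = 131.3 − 133.9 = -2.6000.
CI: -2.6000 ± 4.7893 = (-7.39, 2.19).

(-7.39, 2.19)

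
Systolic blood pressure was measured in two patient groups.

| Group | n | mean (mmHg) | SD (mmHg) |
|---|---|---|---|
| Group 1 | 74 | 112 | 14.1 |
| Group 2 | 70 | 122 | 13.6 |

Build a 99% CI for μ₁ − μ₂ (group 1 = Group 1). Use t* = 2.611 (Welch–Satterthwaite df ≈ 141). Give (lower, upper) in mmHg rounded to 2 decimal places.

Standard errors of each mean: 14.1/√74 = 1.6391 and 13.6/√70 = 1.6255.
SE(x̄₁ − x̄₂) = √(1.6391² + 1.6255²) = 2.3084 for independent samples with unequal variances.
With t* = 2.611, the margin is 2.611 × 2.3084 = 6.0272.
x̄₁ − x̄₂ = 112 − 122 = -10.0000; the interval is -10.0000 ± 6.0272 = (-16.03, -3.97).

(-16.03, -3.97)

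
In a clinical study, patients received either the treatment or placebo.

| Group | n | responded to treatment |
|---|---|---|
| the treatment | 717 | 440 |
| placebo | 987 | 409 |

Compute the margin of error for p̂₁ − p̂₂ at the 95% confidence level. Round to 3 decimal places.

0.047

p̂₁ = 440/717 = 0.6137 and p̂₂ = 409/987 = 0.4144.
SE₁ = √(p̂₁(1−p̂₁)/n₁) = √(0.6137·0.3863/717) = 0.01818; SE₂ = √(0.4144·0.5856/987) = 0.01568.
Independent samples: SE of the difference = √(SE₁² + SE₂²) = √(0.0003305124 + 0.0002458624) = 0.02401.
z* for 95% confidence is 1.960, so the margin of error is 1.960 × 0.02401 = 0.04706.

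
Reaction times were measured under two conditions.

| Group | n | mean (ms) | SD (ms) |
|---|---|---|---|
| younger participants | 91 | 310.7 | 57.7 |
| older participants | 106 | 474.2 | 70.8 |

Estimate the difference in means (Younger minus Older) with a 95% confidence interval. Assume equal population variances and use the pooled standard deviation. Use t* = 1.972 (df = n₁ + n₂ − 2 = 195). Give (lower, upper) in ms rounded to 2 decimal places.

(-181.84, -145.16)

Pooled variance s_p² = [90·57.7² + 105·70.8²] / (91+106−2) = 4235.7092, so s_p = 65.0823.
SE_diff = s_p·√(1/n₁ + 1/n₂) = 65.0823·√(1/91 + 1/106) = 9.3008.
t* = 1.972; margin = 1.972 × 9.3008 = 18.3412.
Difference = 310.7 − 474.2 = -163.5000.
-163.5000 ± 18.3412 → (-181.84, -145.16).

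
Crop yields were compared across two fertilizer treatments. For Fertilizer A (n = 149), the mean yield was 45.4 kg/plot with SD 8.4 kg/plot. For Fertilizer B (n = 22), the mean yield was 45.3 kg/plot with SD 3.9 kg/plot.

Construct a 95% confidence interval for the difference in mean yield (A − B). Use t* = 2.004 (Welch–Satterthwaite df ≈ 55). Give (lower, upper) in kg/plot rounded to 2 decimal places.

(-2.06, 2.26)

Standard errors of each mean: 8.4/√149 = 0.6882 and 3.9/√22 = 0.8315.
SE(x̄₁ − x̄₂) = √(0.6882² + 0.8315²) = 1.0794 for independent samples with unequal variances.
With t* = 2.004, the margin is 2.004 × 1.0794 = 2.1631.
x̄₁ − x̄₂ = 45.4 − 45.3 = 0.1000; the interval is 0.1000 ± 2.1631 = (-2.06, 2.26).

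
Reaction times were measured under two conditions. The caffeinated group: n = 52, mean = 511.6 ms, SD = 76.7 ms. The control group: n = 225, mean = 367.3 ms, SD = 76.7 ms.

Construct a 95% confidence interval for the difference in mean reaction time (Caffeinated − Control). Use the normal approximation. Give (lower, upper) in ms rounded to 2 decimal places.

(121.17, 167.43)

SE₁ = s₁/√n₁ = 76.7/√52 = 10.6364; SE₂ = 76.7/√225 = 5.1133.
Independent samples, unequal variances: SE_diff = √(SE₁² + SE₂²) = √(113.13300496 + 26.14583689) = 11.8016.
z* = 1.960, so margin of error = 1.960 × 11.8016 = 23.1311.
Difference in means = 511.6 − 367.3 = 144.3000.
144.3000 ± 23.1311 → (121.17, 167.43).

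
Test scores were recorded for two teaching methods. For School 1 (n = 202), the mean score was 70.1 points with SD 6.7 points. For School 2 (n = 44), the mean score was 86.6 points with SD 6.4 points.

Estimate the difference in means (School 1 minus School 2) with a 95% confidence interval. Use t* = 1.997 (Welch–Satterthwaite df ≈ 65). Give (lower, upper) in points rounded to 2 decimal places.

(-18.64, -14.36)

SE₁ = s₁/√n₁ = 6.7/√202 = 0.4714; SE₂ = 6.4/√44 = 0.9648.
Independent samples, unequal variances: SE_diff = √(SE₁² + SE₂²) = √(0.22221796 + 0.93083904) = 1.0738.
t* = 1.997, so margin of error = 1.997 × 1.0738 = 2.1444.
Difference in means = 70.1 − 86.6 = -16.5000.
-16.5000 ± 2.1444 → (-18.64, -14.36).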